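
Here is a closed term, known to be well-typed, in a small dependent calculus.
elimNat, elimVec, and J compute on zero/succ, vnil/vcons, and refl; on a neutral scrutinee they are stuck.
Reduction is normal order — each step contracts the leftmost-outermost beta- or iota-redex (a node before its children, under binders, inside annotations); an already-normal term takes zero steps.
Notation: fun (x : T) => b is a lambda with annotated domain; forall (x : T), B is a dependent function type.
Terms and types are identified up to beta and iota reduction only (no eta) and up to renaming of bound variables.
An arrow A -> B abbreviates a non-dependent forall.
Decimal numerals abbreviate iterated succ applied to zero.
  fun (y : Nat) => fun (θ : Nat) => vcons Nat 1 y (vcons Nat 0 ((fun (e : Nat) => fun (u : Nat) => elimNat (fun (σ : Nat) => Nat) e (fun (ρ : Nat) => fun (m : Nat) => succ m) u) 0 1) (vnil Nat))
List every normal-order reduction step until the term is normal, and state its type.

reduction (normal order):
  fun (y : Nat) => fun (θ : Nat) => vcons Nat 1 y (vcons Nat 0 ((fun (e : Nat) => fun (u : Nat) => elimNat (fun (σ : Nat) => Nat) e (fun (ρ : Nat) => fun (m : Nat) => succ m) u) 0 1) (vnil Nat))
  ~> fun (y : Nat) => fun (θ : Nat) => vcons Nat 1 y (vcons Nat 0 ((fun (e : Nat) => elimNat (fun (u : Nat) => Nat) 0 (fun (σ : Nat) => fun (ρ : Nat) => succ ρ) e) 1) (vnil Nat))
  ~> fun (y : Nat) => fun (θ : Nat) => vcons Nat 1 y (vcons Nat 0 (elimNat (fun (e : Nat) => Nat) 0 (fun (u : Nat) => fun (σ : Nat) => succ σ) 1) (vnil Nat))
  ~> fun (y : Nat) => fun (θ : Nat) => vcons Nat 1 y (vcons Nat 0 ((fun (e : Nat) => fun (u : Nat) => succ u) 0 (elimNat (fun (σ : Nat) => Nat) 0 (fun (ρ : Nat) => fun (m : Nat) => succ m) 0)) (vnil Nat))
  ~> fun (y : Nat) => fun (θ : Nat) => vcons Nat 1 y (vcons Nat 0 ((fun (e : Nat) => succ e) (elimNat (fun (u : Nat) => Nat) 0 (fun (σ : Nat) => fun (ρ : Nat) => succ ρ) 0)) (vnil Nat))
  ~> fun (y : Nat) => fun (θ : Nat) => vcons Nat 1 y (vcons Nat 0 (succ (elimNat (fun (e : Nat) => Nat) 0 (fun (u : Nat) => fun (σ : Nat) => succ σ) 0)) (vnil Nat))
  ~> fun (y : Nat) => fun (θ : Nat) => vcons Nat 1 y (vcons Nat 0 1 (vnil Nat))
type:
  Nat -> Nat -> Vec Nat 2


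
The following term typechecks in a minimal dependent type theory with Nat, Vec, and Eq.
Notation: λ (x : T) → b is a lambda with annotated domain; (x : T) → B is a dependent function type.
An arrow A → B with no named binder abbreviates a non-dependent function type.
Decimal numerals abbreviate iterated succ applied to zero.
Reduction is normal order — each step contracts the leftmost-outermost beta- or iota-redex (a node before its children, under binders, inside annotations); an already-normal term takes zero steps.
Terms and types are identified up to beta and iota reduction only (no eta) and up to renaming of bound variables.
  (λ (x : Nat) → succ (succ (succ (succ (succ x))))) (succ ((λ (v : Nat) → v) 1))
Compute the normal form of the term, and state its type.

reduced normal form:
  7
inferred type:
  Nat


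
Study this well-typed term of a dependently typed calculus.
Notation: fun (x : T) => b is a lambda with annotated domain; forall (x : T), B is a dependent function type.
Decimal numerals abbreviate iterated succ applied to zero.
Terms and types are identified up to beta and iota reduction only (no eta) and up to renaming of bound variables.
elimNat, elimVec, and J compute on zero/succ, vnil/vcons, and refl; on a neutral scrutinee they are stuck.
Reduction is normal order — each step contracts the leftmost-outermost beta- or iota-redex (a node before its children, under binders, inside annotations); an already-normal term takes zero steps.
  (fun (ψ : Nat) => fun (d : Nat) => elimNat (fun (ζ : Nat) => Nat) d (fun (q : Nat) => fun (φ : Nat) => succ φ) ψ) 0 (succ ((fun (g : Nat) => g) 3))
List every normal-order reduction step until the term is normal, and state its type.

reduction (normal order):
  (fun (ψ : Nat) => fun (d : Nat) => elimNat (fun (ζ : Nat) => Nat) d (fun (q : Nat) => fun (φ : Nat) => succ φ) ψ) 0 (succ ((fun (g : Nat) => g) 3))
  ~> (fun (ψ : Nat) => elimNat (fun (d : Nat) => Nat) ψ (fun (ζ : Nat) => fun (q : Nat) => succ q) 0) (succ ((fun (φ : Nat) => φ) 3))
  ~> elimNat (fun (ψ : Nat) => Nat) (succ ((fun (d : Nat) => d) 3)) (fun (ζ : Nat) => fun (q : Nat) => succ q) 0
  ~> succ ((fun (ψ : Nat) => ψ) 3)
  ~> 4
the term's type:
  Nat


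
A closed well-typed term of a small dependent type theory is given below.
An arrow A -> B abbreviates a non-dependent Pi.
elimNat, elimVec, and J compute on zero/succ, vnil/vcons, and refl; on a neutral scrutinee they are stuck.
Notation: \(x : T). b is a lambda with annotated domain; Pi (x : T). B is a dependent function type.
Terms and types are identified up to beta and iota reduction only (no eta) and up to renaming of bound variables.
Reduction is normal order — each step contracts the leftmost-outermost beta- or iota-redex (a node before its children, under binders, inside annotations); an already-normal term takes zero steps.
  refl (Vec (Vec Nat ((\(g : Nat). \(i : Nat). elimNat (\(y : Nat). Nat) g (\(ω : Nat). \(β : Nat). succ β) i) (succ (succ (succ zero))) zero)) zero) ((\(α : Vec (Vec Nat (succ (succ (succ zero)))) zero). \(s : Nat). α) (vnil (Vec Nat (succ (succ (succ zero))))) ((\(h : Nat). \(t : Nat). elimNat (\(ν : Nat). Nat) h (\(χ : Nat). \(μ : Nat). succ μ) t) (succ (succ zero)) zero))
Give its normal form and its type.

normal form:
  refl (Vec (Vec Nat (succ (succ (succ zero)))) zero) (vnil (Vec Nat (succ (succ (succ zero)))))
type:
  Eq (Vec (Vec Nat (succ (succ (succ zero)))) zero) (vnil (Vec Nat (succ (succ (succ zero))))) (vnil (Vec Nat (succ (succ (succ zero)))))
observation: the leftmost-outermost redex is a beta-redex, and normalization takes 5 steps.


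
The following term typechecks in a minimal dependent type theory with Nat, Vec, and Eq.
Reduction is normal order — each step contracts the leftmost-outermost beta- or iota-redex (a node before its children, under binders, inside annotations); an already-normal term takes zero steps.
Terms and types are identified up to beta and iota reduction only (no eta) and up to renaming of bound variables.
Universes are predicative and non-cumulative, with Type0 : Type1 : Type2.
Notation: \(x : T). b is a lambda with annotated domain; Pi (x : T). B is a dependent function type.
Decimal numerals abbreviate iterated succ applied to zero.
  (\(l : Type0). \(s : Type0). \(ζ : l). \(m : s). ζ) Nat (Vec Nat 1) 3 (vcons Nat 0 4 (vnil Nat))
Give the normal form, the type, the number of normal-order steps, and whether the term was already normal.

resulting normal form:
  3
inferred type:
  Nat
reduction steps (normal order): 4
started in normal form: no
first contracted redex: a beta-redex


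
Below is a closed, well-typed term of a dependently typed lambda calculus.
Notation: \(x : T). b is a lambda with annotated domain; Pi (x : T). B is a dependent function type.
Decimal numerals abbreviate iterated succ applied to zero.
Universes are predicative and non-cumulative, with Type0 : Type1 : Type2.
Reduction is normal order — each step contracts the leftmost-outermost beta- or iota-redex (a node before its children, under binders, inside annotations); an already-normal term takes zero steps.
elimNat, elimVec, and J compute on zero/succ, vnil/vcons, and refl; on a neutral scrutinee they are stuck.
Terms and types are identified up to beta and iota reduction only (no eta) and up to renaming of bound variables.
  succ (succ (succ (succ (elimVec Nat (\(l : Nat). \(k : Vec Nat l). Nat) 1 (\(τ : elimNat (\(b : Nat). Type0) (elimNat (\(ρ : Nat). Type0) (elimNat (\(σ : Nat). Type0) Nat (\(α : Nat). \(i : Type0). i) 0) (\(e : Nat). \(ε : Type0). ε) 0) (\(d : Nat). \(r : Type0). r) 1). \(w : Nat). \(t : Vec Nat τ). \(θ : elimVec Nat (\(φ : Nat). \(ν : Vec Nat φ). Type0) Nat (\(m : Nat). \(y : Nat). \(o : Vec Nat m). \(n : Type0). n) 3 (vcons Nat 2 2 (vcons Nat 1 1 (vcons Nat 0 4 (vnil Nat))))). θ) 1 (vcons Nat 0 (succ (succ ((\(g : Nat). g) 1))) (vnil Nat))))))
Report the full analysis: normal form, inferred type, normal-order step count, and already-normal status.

resulting normal form:
  5
the term's type:
  Nat
steps to reach normal form (normal order): 6
term was already normal: no
first redex: an elimVec iota-redex


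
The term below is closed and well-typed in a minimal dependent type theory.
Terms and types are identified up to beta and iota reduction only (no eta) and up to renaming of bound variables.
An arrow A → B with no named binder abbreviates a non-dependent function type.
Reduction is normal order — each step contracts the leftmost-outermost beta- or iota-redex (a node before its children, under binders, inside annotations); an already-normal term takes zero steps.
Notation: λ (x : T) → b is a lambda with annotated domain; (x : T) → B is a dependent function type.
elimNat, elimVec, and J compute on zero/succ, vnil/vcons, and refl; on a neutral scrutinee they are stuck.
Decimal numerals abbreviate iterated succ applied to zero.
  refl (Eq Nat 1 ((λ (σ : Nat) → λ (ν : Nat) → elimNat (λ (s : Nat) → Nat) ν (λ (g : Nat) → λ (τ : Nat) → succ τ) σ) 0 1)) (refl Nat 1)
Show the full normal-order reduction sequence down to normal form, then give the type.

normal-order reduction:
  refl (Eq Nat 1 ((λ (σ : Nat) → λ (ν : Nat) → elimNat (λ (s : Nat) → Nat) ν (λ (g : Nat) → λ (τ : Nat) → succ τ) σ) 0 1)) (refl Nat 1)
  ~> refl (Eq Nat 1 ((λ (σ : Nat) → elimNat (λ (ν : Nat) → Nat) σ (λ (s : Nat) → λ (g : Nat) → succ g) 0) 1)) (refl Nat 1)
  ~> refl (Eq Nat 1 (elimNat (λ (σ : Nat) → Nat) 1 (λ (ν : Nat) → λ (s : Nat) → succ s) 0)) (refl Nat 1)
  ~> refl (Eq Nat 1 1) (refl Nat 1)
inferred type:
  Eq (Eq Nat 1 1) (refl Nat 1) (refl Nat 1)


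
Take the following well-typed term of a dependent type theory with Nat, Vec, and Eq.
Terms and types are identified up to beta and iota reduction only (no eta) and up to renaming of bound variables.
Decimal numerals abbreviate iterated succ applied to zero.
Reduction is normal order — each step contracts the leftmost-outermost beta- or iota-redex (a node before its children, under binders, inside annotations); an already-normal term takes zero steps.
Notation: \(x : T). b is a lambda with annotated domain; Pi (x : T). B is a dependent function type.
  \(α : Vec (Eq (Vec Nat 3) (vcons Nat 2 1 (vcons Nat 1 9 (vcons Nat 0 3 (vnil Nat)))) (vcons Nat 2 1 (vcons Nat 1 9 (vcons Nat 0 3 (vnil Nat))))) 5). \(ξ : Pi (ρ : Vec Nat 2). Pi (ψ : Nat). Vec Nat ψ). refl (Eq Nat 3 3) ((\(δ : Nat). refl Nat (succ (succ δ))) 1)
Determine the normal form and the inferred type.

normal form:
  \(α : Vec (Eq (Vec Nat 3) (vcons Nat 2 1 (vcons Nat 1 9 (vcons Nat 0 3 (vnil Nat)))) (vcons Nat 2 1 (vcons Nat 1 9 (vcons Nat 0 3 (vnil Nat))))) 5). \(ξ : Pi (ρ : Vec Nat 2). Pi (ψ : Nat). Vec Nat ψ). refl (Eq Nat 3 3) (refl Nat 3)
inferred type:
  Pi (α : Vec (Eq (Vec Nat 3) (vcons Nat 2 1 (vcons Nat 1 9 (vcons Nat 0 3 (vnil Nat)))) (vcons Nat 2 1 (vcons Nat 1 9 (vcons Nat 0 3 (vnil Nat))))) 5). Pi (ξ : Pi (ρ : Vec Nat 2). Pi (ψ : Nat). Vec Nat ψ). Eq (Eq Nat 3 3) (refl Nat 3) (refl Nat 3)
observation: contracting a beta-redex first, the term normalizes in 1 step.


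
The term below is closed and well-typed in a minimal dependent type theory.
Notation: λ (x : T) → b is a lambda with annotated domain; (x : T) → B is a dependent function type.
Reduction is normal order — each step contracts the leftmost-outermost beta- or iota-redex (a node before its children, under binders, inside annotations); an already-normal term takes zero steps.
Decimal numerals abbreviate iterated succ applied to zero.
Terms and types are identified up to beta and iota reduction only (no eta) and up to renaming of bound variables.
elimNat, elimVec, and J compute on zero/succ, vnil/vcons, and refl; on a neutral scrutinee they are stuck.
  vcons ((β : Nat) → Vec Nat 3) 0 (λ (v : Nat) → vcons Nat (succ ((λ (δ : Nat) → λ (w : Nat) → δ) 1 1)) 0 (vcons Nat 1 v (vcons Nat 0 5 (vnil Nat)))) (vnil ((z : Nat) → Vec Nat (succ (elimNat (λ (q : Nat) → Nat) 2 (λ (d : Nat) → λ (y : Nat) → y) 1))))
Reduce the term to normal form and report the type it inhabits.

normal form:
  vcons ((β : Nat) → Vec Nat 3) 0 (λ (v : Nat) → vcons Nat 2 0 (vcons Nat 1 v (vcons Nat 0 5 (vnil Nat)))) (vnil ((δ : Nat) → Vec Nat 3))
type:
  Vec ((β : Nat) → Vec Nat 3) 1


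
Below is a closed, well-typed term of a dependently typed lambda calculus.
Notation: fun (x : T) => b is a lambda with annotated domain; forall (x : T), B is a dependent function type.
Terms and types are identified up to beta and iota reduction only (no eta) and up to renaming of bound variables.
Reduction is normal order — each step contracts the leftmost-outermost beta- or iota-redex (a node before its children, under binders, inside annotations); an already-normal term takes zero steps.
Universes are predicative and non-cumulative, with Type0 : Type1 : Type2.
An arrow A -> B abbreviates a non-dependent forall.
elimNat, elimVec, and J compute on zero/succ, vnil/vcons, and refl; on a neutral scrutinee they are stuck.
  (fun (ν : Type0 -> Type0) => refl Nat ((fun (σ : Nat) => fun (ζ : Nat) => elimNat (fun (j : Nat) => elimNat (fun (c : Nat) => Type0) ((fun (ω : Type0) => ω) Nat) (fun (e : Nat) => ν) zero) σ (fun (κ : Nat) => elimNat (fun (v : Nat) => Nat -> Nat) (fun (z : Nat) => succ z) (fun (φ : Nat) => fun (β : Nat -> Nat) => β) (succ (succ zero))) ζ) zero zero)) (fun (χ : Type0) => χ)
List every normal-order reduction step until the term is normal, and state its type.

normal-order reduction:
  (fun (ν : Type0 -> Type0) => refl Nat ((fun (σ : Nat) => fun (ζ : Nat) => elimNat (fun (j : Nat) => elimNat (fun (c : Nat) => Type0) ((fun (ω : Type0) => ω) Nat) (fun (e : Nat) => ν) zero) σ (fun (κ : Nat) => elimNat (fun (v : Nat) => Nat -> Nat) (fun (z : Nat) => succ z) (fun (φ : Nat) => fun (β : Nat -> Nat) => β) (succ (succ zero))) ζ) zero zero)) (fun (χ : Type0) => χ)
  ~> refl Nat ((fun (ν : Nat) => fun (σ : Nat) => elimNat (fun (ζ : Nat) => elimNat (fun (j : Nat) => Type0) ((fun (c : Type0) => c) Nat) (fun (ω : Nat) => fun (e : Type0) => e) zero) ν (fun (κ : Nat) => elimNat (fun (v : Nat) => Nat -> Nat) (fun (z : Nat) => succ z) (fun (φ : Nat) => fun (β : Nat -> Nat) => β) (succ (succ zero))) σ) zero zero)
  ~> refl Nat ((fun (ν : Nat) => elimNat (fun (σ : Nat) => elimNat (fun (ζ : Nat) => Type0) ((fun (j : Type0) => j) Nat) (fun (c : Nat) => fun (ω : Type0) => ω) zero) zero (fun (e : Nat) => elimNat (fun (κ : Nat) => Nat -> Nat) (fun (v : Nat) => succ v) (fun (z : Nat) => fun (φ : Nat -> Nat) => φ) (succ (succ zero))) ν) zero)
  ~> refl Nat (elimNat (fun (ν : Nat) => elimNat (fun (σ : Nat) => Type0) ((fun (ζ : Type0) => ζ) Nat) (fun (j : Nat) => fun (c : Type0) => c) zero) zero (fun (ω : Nat) => elimNat (fun (e : Nat) => Nat -> Nat) (fun (κ : Nat) => succ κ) (fun (v : Nat) => fun (z : Nat -> Nat) => z) (succ (succ zero))) zero)
  ~> refl Nat zero
type:
  Eq Nat zero zero


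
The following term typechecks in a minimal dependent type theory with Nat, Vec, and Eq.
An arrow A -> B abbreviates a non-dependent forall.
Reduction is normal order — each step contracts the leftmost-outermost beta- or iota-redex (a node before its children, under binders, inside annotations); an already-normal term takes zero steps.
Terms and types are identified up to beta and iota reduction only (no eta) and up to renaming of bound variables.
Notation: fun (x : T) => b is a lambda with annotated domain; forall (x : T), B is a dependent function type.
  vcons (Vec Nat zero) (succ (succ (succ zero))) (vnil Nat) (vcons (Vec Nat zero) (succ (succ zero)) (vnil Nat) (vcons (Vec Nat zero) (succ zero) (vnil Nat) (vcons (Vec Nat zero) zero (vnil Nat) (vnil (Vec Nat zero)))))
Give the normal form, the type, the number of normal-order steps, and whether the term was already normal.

normal form:
  vcons (Vec Nat zero) (succ (succ (succ zero))) (vnil Nat) (vcons (Vec Nat zero) (succ (succ zero)) (vnil Nat) (vcons (Vec Nat zero) (succ zero) (vnil Nat) (vcons (Vec Nat zero) zero (vnil Nat) (vnil (Vec Nat zero)))))
inferred type:
  Vec (Vec Nat zero) (succ (succ (succ (succ zero))))
reduction steps (normal order): 0
started in normal form: yes


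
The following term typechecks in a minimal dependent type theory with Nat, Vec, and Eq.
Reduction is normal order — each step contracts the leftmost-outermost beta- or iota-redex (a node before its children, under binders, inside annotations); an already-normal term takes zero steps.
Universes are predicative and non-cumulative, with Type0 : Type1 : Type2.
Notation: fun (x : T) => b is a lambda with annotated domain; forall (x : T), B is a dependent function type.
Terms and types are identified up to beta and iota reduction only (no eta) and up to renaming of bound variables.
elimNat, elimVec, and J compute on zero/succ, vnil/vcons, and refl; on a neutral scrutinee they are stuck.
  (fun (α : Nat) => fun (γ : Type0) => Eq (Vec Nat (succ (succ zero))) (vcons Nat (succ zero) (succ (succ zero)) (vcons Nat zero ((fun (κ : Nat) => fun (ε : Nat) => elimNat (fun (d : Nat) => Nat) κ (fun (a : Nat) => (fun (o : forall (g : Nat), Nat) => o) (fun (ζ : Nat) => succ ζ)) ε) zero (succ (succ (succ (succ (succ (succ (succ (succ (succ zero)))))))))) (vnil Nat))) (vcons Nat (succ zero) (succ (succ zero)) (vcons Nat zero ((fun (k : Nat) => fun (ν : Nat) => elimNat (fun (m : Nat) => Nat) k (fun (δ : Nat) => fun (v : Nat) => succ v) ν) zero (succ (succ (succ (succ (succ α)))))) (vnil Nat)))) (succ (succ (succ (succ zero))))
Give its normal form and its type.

reduced normal form:
  fun (α : Type0) => Eq (Vec Nat (succ (succ zero))) (vcons Nat (succ zero) (succ (succ zero)) (vcons Nat zero (succ (succ (succ (succ (succ (succ (succ (succ (succ zero))))))))) (vnil Nat))) (vcons Nat (succ zero) (succ (succ zero)) (vcons Nat zero (succ (succ (succ (succ (succ (succ (succ (succ (succ zero))))))))) (vnil Nat)))
type:
  forall (α : Type0), Type0
observation: reduction starts at a beta-redex, and 70 normal-order steps reach the normal form.


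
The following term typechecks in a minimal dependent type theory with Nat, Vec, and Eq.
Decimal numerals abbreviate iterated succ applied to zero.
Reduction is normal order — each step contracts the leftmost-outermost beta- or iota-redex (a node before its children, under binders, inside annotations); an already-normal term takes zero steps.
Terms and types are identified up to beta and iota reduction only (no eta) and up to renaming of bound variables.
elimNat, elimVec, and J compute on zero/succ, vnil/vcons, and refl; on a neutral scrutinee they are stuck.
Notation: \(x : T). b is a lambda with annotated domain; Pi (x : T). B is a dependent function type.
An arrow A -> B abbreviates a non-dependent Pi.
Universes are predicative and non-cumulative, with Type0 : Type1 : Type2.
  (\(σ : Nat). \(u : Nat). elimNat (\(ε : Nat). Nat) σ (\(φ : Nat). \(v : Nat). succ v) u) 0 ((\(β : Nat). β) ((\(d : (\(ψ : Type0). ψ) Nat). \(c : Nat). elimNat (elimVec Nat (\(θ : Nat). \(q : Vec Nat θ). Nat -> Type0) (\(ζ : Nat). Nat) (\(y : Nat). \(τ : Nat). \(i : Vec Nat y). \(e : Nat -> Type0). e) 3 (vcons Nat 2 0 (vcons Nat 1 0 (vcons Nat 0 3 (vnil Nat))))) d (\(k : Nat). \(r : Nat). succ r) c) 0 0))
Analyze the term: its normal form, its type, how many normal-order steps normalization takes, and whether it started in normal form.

resulting normal form:
  0
type:
  Nat
normal-order step count: 7
started in normal form: no
first contracted redex: a beta-redex


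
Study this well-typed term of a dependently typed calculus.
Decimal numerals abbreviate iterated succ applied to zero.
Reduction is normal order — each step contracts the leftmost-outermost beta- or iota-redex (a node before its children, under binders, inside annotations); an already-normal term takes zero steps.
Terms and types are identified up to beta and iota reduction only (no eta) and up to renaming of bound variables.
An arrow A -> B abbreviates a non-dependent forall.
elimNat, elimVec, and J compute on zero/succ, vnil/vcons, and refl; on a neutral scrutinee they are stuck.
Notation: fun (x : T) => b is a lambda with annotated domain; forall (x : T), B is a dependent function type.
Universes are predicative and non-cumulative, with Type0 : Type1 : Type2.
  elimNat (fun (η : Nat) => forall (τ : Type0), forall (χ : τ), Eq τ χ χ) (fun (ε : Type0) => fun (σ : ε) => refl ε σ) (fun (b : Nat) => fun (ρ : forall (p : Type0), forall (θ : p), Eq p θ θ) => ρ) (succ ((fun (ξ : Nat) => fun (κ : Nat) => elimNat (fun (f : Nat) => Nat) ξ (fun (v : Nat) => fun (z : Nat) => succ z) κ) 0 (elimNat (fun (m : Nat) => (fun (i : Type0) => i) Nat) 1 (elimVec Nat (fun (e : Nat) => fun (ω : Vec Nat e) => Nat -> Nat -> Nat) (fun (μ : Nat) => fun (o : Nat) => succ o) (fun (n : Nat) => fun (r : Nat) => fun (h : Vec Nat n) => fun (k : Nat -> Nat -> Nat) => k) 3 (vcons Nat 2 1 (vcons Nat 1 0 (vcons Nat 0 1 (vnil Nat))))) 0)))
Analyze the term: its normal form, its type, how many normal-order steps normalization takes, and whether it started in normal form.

normal form:
  fun (η : Type0) => fun (τ : η) => refl η τ
inferred type:
  forall (η : Type0), forall (τ : η), Eq η τ τ
reduction steps (normal order): 14
term was already normal: no
first contracted redex: an elimNat iota-redex


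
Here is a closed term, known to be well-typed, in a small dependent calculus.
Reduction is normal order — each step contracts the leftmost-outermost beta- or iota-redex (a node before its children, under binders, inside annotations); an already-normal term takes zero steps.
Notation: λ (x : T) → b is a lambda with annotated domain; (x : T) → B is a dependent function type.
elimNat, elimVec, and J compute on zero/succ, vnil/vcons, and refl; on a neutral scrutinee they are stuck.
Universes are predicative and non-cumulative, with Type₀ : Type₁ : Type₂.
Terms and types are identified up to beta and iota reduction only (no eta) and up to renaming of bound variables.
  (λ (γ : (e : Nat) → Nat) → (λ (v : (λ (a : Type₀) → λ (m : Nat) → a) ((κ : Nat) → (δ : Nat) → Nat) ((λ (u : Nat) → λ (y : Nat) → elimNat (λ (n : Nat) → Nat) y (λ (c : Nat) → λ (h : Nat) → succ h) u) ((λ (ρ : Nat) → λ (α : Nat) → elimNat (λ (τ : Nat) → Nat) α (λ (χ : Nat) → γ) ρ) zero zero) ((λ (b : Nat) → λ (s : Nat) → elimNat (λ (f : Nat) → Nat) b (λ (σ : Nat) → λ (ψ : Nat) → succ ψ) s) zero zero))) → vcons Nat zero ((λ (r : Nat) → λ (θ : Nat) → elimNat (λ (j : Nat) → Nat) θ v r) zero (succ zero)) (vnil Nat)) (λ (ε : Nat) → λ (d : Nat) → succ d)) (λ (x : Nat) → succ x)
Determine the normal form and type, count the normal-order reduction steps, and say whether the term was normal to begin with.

normal form:
  vcons Nat zero (succ zero) (vnil Nat)
type:
  Vec Nat (succ zero)
normal-order step count: 5
term was already normal: no
first redex: a beta-redex


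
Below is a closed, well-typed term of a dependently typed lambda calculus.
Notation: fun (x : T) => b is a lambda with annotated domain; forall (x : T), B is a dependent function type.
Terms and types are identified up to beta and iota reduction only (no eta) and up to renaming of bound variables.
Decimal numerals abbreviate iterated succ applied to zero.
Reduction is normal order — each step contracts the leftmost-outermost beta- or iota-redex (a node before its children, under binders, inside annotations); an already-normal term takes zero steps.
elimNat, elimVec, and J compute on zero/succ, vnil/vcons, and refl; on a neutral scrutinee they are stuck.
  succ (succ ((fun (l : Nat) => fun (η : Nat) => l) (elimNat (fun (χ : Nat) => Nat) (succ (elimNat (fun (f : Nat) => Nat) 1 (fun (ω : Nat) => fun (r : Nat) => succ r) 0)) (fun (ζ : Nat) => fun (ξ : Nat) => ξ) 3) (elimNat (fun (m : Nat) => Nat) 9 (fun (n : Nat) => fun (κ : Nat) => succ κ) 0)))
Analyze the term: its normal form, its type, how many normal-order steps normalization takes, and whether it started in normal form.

reduced normal form:
  4
inferred type:
  Nat
steps to reach normal form (normal order): 13
already normal: no
first redex: a beta-redex


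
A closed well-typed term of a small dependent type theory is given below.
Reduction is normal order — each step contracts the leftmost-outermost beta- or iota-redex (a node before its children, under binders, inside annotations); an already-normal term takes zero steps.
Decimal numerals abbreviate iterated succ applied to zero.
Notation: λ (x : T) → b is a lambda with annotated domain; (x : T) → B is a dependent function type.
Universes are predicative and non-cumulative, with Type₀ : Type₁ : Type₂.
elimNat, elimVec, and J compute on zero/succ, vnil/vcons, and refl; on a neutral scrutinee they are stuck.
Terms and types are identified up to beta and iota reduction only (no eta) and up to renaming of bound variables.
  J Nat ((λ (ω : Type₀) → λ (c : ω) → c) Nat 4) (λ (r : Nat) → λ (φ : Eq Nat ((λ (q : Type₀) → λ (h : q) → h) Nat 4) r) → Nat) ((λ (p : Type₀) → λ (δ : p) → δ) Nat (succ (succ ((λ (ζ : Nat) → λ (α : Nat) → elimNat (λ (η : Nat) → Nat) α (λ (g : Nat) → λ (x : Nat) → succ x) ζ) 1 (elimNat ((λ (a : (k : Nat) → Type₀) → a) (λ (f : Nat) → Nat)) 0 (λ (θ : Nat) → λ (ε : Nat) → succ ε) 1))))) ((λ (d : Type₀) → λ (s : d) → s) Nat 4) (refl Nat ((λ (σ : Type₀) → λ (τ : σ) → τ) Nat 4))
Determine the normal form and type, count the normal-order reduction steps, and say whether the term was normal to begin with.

reduced normal form:
  4
type:
  Nat
reduction steps (normal order): 13
already normal: no
first contracted redex: a J iota-redex


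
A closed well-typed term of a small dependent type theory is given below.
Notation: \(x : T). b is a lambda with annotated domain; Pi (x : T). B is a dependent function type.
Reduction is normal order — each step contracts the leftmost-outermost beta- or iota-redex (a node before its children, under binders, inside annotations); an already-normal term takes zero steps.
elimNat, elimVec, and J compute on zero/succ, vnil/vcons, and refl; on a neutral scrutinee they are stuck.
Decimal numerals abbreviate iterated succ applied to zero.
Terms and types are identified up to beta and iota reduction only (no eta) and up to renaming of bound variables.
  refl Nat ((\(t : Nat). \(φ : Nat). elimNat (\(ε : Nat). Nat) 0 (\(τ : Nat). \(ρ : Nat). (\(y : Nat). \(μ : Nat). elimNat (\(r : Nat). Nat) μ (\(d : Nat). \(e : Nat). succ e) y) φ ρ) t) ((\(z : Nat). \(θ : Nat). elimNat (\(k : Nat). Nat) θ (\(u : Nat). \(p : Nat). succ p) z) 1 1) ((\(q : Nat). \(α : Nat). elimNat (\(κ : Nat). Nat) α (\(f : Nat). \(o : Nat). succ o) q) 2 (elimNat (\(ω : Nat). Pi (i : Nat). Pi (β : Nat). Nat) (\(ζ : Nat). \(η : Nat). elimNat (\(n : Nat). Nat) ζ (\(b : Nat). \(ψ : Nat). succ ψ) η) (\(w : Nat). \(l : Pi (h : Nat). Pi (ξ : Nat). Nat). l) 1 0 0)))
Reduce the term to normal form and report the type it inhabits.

resulting normal form:
  refl Nat 4
the term's type:
  Eq Nat 4 4


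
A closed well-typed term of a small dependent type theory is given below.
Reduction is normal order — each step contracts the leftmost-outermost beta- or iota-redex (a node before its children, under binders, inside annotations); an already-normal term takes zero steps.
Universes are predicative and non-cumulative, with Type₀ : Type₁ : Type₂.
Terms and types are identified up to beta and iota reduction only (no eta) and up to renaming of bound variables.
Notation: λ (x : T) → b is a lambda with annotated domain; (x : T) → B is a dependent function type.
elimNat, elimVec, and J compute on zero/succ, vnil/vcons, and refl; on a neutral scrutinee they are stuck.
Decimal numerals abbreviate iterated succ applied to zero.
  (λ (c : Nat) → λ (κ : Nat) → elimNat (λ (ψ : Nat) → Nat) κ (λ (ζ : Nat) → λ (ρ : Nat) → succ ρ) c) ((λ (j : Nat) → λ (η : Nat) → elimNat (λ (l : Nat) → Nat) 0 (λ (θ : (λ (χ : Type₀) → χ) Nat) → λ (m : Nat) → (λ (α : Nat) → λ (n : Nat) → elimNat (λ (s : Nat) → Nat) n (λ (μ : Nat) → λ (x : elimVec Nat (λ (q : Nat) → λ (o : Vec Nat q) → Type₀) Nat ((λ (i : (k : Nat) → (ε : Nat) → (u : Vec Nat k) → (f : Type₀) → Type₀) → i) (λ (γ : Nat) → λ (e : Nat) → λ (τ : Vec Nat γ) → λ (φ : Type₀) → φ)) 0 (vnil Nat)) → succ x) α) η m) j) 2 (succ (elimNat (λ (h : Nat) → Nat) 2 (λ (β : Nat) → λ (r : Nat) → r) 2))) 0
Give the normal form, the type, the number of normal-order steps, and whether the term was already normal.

reduced normal form:
  6
type:
  Nat
steps to reach normal form (normal order): 70
term was already normal: no
first contracted redex: a beta-redex


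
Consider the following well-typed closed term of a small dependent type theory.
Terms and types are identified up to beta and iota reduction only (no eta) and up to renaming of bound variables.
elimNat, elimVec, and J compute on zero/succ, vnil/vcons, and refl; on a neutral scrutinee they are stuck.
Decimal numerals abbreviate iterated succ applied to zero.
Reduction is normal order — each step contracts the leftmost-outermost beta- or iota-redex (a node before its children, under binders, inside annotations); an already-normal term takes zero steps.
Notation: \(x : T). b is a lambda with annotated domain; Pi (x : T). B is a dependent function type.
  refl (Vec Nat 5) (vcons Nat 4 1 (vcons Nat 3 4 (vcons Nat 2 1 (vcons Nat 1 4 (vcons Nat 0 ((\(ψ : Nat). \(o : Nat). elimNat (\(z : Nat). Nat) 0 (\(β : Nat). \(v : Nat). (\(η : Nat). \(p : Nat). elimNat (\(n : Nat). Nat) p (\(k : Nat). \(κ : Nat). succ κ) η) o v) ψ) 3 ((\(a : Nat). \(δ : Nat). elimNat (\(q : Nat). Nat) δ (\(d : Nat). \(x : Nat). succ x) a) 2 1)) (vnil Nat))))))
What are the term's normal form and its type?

resulting normal form:
  refl (Vec Nat 5) (vcons Nat 4 1 (vcons Nat 3 4 (vcons Nat 2 1 (vcons Nat 1 4 (vcons Nat 0 9 (vnil Nat))))))
inferred type:
  Eq (Vec Nat 5) (vcons Nat 4 1 (vcons Nat 3 4 (vcons Nat 2 1 (vcons Nat 1 4 (vcons Nat 0 9 (vnil Nat)))))) (vcons Nat 4 1 (vcons Nat 3 4 (vcons Nat 2 1 (vcons Nat 1 4 (vcons Nat 0 9 (vnil Nat))))))
observation: reduction starts at a beta-redex, and 75 normal-order steps reach the normal form.


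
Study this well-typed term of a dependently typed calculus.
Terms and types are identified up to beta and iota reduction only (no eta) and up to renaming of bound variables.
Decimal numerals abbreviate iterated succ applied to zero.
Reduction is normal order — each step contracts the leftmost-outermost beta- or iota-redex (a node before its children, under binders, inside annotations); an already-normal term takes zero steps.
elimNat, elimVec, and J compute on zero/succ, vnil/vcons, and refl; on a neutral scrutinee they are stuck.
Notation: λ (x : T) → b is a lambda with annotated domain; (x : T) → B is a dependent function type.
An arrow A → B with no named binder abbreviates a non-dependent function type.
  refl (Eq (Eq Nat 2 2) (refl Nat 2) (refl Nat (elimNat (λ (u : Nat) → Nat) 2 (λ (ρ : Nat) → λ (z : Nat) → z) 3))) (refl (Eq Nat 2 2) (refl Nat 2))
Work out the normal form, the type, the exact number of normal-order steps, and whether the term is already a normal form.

reduced normal form:
  refl (Eq (Eq Nat 2 2) (refl Nat 2) (refl Nat 2)) (refl (Eq Nat 2 2) (refl Nat 2))
inferred type:
  Eq (Eq (Eq Nat 2 2) (refl Nat 2) (refl Nat 2)) (refl (Eq Nat 2 2) (refl Nat 2)) (refl (Eq Nat 2 2) (refl Nat 2))
steps to reach normal form (normal order): 10
term was already normal: no
first redex: an elimNat iota-redex


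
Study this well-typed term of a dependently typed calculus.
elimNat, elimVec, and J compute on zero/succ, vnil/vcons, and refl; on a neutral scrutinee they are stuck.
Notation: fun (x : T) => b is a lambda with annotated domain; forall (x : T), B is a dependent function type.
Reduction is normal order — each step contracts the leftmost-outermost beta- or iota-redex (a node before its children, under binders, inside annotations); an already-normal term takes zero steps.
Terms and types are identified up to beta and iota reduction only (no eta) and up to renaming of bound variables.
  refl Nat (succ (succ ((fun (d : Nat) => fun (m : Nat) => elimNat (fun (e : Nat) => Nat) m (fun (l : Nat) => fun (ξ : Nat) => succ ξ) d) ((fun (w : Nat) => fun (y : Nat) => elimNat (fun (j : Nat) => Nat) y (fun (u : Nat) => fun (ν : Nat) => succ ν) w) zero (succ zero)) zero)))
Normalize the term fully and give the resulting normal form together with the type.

reduced normal form:
  refl Nat (succ (succ (succ zero)))
inferred type:
  Eq Nat (succ (succ (succ zero))) (succ (succ (succ zero)))
observation: 9 normal-order steps normalize the term, beginning with a beta-redex.


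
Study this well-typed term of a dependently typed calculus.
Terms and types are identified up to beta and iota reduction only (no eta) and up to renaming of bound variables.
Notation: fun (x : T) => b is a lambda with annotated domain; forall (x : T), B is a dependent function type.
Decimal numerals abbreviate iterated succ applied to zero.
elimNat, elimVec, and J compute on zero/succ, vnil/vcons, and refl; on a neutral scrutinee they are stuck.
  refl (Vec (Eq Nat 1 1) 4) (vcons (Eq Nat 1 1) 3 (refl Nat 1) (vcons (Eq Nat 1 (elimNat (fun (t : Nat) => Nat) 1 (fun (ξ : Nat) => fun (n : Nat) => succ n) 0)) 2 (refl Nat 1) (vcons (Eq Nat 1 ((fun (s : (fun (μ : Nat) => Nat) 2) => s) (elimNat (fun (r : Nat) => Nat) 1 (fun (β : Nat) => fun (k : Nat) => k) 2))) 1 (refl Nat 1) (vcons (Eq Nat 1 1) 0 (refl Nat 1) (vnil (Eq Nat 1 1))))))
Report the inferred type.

the term's type:
  Eq (Vec (Eq Nat 1 1) 4) (vcons (Eq Nat 1 1) 3 (refl Nat 1) (vcons (Eq Nat 1 1) 2 (refl Nat 1) (vcons (Eq Nat 1 1) 1 (refl Nat 1) (vcons (Eq Nat 1 1) 0 (refl Nat 1) (vnil (Eq Nat 1 1)))))) (vcons (Eq Nat 1 1) 3 (refl Nat 1) (vcons (Eq Nat 1 1) 2 (refl Nat 1) (vcons (Eq Nat 1 1) 1 (refl Nat 1) (vcons (Eq Nat 1 1) 0 (refl Nat 1) (vnil (Eq Nat 1 1))))))


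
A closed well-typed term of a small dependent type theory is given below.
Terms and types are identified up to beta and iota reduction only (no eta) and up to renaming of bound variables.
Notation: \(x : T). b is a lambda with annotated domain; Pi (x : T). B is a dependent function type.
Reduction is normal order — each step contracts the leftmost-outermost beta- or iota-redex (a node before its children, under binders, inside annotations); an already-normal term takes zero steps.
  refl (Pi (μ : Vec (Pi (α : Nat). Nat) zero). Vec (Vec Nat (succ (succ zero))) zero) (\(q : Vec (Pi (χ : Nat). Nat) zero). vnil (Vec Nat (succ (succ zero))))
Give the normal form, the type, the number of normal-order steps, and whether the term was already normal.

reduced normal form:
  refl (Pi (μ : Vec (Pi (α : Nat). Nat) zero). Vec (Vec Nat (succ (succ zero))) zero) (\(q : Vec (Pi (χ : Nat). Nat) zero). vnil (Vec Nat (succ (succ zero))))
inferred type:
  Eq (Pi (μ : Vec (Pi (α : Nat). Nat) zero). Vec (Vec Nat (succ (succ zero))) zero) (\(q : Vec (Pi (χ : Nat). Nat) zero). vnil (Vec Nat (succ (succ zero)))) (\(σ : Vec (Pi (j : Nat). Nat) zero). vnil (Vec Nat (succ (succ zero))))
reduction steps (normal order): 0
started in normal form: yes


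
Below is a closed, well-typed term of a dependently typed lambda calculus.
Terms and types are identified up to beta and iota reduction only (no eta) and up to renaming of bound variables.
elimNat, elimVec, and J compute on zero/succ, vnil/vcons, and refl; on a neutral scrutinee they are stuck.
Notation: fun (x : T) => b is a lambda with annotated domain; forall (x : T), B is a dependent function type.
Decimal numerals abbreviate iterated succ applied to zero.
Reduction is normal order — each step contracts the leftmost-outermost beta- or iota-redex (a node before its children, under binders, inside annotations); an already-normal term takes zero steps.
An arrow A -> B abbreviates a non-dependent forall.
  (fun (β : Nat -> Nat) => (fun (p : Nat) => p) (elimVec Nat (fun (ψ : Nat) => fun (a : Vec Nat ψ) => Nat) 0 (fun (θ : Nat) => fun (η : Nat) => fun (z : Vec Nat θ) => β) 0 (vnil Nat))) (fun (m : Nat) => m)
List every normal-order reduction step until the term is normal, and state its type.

normal-order reduction sequence:
  (fun (β : Nat -> Nat) => (fun (p : Nat) => p) (elimVec Nat (fun (ψ : Nat) => fun (a : Vec Nat ψ) => Nat) 0 (fun (θ : Nat) => fun (η : Nat) => fun (z : Vec Nat θ) => β) 0 (vnil Nat))) (fun (m : Nat) => m)
  ~> (fun (β : Nat) => β) (elimVec Nat (fun (p : Nat) => fun (ψ : Vec Nat p) => Nat) 0 (fun (a : Nat) => fun (θ : Nat) => fun (η : Vec Nat a) => fun (z : Nat) => z) 0 (vnil Nat))
  ~> elimVec Nat (fun (β : Nat) => fun (p : Vec Nat β) => Nat) 0 (fun (ψ : Nat) => fun (a : Nat) => fun (θ : Vec Nat ψ) => fun (η : Nat) => η) 0 (vnil Nat)
  ~> 0
type:
  Nat


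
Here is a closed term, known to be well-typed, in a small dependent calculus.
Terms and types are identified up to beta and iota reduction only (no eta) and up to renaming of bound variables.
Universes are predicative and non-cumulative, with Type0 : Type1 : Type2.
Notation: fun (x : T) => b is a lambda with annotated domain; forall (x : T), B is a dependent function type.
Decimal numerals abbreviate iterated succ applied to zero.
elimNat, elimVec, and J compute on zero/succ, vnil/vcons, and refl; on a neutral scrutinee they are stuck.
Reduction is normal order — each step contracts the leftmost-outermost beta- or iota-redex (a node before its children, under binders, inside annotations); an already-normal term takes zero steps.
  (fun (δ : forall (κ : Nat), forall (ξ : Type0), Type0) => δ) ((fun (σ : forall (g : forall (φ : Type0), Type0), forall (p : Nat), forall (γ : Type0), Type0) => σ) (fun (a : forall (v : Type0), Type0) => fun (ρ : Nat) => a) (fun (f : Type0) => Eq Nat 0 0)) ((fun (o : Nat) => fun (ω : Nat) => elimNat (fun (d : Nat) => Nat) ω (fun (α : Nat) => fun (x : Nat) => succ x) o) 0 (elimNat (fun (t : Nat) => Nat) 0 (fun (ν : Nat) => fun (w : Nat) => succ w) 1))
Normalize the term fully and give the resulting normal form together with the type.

normal form:
  fun (δ : Type0) => Eq Nat 0 0
the term's type:
  forall (δ : Type0), Type0


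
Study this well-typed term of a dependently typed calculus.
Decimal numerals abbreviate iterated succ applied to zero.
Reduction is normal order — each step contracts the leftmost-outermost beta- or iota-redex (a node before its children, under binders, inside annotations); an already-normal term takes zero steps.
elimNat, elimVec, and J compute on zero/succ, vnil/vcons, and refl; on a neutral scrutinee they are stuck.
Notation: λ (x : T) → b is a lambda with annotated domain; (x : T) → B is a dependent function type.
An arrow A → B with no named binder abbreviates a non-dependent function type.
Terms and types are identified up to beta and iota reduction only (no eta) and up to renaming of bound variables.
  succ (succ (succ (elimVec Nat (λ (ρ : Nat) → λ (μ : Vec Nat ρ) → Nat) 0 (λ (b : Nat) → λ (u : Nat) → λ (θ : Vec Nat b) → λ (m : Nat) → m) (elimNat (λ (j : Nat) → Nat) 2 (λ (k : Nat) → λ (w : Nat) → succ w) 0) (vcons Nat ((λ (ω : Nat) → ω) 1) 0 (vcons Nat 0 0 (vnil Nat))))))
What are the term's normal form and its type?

resulting normal form:
  3
the term's type:
  Nat
observation: 11 normal-order steps normalize the term, beginning with an elimVec iota-redex.


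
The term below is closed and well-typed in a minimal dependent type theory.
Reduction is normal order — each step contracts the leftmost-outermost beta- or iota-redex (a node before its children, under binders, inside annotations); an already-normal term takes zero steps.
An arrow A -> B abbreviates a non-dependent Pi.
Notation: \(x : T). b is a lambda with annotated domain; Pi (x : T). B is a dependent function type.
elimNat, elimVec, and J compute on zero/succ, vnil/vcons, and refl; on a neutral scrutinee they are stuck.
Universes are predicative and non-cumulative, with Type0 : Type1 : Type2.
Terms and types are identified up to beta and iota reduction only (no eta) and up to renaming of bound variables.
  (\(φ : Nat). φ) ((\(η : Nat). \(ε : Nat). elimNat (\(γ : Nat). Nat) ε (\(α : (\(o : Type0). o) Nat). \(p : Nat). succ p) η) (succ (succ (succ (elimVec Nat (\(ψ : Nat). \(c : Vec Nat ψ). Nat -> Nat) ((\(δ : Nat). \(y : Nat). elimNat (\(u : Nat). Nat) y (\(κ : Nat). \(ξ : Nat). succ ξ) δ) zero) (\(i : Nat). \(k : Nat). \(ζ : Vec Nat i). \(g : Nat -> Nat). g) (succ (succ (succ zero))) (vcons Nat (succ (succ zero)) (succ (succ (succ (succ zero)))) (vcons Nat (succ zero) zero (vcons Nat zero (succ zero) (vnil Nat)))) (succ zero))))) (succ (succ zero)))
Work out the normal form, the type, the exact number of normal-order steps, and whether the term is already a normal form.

resulting normal form:
  succ (succ (succ (succ (succ (succ zero)))))
inferred type:
  Nat
normal-order step count: 36
started in normal form: no
first contracted redex: a beta-redex
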